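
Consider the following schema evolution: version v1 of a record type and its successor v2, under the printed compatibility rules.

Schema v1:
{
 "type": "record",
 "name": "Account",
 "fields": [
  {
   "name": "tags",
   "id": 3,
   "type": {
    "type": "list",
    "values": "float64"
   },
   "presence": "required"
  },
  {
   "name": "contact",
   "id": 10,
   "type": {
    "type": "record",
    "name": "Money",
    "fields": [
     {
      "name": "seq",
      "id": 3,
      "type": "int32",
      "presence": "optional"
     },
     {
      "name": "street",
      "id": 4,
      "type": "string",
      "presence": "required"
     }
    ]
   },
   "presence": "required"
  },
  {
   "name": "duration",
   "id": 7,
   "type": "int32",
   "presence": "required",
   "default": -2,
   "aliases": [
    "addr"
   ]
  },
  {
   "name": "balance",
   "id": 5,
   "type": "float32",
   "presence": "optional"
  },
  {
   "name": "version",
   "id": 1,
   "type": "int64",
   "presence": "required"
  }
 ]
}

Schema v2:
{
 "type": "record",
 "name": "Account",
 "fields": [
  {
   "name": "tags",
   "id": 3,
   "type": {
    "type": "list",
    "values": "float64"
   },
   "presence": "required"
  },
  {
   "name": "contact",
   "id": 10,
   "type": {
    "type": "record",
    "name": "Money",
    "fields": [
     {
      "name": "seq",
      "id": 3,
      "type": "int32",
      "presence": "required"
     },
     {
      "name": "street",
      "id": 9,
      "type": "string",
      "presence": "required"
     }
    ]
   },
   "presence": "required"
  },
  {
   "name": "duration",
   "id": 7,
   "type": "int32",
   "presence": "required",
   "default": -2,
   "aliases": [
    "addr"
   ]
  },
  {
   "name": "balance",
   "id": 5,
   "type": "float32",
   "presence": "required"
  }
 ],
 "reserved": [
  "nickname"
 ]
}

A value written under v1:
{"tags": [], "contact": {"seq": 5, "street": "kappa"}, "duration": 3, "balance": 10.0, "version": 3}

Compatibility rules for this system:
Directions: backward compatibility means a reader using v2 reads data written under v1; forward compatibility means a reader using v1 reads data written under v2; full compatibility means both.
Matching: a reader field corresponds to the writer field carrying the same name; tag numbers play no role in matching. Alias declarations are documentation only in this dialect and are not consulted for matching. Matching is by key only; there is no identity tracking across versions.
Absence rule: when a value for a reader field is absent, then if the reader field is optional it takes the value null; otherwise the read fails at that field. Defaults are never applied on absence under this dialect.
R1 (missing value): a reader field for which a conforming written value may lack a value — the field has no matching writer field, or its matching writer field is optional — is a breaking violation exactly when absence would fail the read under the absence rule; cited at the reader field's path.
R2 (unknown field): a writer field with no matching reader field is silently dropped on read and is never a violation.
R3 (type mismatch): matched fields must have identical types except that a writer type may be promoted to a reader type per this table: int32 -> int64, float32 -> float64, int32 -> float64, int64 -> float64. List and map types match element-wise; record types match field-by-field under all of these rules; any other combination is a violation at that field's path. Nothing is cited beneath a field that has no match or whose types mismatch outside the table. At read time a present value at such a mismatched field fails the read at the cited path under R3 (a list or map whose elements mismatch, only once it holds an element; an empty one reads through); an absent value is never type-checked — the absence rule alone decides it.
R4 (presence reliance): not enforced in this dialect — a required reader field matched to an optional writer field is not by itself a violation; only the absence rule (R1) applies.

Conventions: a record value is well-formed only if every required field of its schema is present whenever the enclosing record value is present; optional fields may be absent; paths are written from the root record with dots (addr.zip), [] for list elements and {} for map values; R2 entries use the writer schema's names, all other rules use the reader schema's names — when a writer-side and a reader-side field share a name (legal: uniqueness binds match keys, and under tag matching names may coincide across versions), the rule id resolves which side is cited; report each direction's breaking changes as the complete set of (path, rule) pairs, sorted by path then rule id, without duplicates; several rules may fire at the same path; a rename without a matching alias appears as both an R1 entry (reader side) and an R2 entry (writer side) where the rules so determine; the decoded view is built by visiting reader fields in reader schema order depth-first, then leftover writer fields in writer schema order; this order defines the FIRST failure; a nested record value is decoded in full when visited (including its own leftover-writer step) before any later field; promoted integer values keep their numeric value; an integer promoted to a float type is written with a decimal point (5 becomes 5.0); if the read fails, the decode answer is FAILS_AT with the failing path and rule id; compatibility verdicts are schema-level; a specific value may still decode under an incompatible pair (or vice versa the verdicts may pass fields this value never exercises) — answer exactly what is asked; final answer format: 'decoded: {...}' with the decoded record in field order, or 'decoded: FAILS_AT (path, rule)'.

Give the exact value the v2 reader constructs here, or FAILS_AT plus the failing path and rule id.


arrows below run writer -> reader for Account
decode (reader v2):
  tags := []
  contact.seq := 5
  contact.street := "kappa"
  duration := 3
  balance := 10.0
  writer version: unknown -> dropped
  => decoded: {"tags": [], "contact": {"seq": 5, "street": "kappa"}, "duration": 3, "balance": 10.0}
the rest of the Account diff is inert for this question:
  field balance in record Account: optional changed to required -> matters for Account compatibility verdicts, not for this value's decode
  field street in record Money: tag 4 changed to 9 -> fires no rule on Account under this dialect and leaves the result unchanged
  field seq in record Money: optional changed to required -> matters for Account compatibility verdicts, not for this value's decode

decoded: {"tags": [], "contact": {"seq": 5, "street": "kappa"}, "duration": 3, "balance": 10.0}


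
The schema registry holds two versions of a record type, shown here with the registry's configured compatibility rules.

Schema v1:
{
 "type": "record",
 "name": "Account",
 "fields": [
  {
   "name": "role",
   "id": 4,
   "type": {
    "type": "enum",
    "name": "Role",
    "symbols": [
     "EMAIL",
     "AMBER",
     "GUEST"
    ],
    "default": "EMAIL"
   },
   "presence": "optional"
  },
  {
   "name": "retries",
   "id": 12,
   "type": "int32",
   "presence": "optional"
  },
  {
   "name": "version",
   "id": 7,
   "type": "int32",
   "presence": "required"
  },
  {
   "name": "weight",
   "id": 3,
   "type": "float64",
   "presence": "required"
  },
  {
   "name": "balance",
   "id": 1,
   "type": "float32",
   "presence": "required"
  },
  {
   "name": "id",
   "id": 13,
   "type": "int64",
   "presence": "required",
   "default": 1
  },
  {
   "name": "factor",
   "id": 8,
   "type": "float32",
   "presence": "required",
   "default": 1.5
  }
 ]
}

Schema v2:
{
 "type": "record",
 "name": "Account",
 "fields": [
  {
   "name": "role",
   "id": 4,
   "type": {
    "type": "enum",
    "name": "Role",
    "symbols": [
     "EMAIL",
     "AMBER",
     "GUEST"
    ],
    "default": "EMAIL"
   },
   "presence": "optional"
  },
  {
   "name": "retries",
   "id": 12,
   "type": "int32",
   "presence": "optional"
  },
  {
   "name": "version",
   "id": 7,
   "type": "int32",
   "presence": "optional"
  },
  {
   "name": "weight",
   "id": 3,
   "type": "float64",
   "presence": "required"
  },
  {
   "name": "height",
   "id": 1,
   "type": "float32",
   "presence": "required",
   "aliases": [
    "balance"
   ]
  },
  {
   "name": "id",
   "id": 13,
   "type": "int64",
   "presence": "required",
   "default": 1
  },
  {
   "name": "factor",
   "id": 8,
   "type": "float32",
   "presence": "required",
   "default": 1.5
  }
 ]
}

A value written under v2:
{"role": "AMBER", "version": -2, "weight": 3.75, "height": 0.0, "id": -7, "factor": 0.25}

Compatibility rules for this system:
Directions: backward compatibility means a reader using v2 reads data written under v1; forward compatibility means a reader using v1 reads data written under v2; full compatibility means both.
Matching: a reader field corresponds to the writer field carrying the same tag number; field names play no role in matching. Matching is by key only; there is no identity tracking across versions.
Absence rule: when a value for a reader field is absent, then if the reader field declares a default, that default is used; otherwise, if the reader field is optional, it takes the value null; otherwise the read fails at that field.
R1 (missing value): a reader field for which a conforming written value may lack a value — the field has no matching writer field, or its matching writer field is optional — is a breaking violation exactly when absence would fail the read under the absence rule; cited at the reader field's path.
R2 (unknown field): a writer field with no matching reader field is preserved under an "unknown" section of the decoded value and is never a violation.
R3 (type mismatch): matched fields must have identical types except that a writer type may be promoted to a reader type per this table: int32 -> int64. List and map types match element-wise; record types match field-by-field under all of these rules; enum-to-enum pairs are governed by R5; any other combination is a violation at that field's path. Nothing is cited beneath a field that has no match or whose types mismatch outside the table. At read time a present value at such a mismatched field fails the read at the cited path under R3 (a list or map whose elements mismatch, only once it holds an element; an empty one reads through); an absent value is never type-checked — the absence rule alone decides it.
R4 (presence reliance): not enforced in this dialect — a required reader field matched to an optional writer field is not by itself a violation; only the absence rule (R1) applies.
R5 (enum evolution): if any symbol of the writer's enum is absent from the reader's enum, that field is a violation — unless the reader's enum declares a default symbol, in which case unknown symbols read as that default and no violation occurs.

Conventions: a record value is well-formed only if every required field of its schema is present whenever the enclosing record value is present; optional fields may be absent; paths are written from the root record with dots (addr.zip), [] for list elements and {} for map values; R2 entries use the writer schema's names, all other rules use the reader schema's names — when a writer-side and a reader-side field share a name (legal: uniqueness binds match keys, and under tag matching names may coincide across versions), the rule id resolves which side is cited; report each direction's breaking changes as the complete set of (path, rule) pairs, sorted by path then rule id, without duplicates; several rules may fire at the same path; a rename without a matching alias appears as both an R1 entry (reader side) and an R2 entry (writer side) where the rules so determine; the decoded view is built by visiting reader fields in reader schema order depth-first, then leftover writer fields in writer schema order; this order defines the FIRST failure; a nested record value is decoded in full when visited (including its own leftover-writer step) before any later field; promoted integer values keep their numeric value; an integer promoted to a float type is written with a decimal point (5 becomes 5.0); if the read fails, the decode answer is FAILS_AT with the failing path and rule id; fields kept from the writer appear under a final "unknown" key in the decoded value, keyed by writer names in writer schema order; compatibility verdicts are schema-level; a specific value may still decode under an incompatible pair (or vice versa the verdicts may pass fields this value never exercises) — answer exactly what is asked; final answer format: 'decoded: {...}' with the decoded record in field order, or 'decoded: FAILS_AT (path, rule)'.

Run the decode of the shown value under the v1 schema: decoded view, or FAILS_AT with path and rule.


the writer's type comes first in each Account pair
decode (reader v1):
  role := "AMBER"
  retries := null (absent, optional -> null)
  version := -2
  weight := 3.75
  balance := 0.0 (from writer height)
  id := -7
  factor := 0.25
  => decoded: {"role": "AMBER", "retries": null, "version": -2, "weight": 3.75, "balance": 0.0, "id": -7, "factor": 0.25}
the other Account changes do not affect what is asked:
  field version in record Account: required changed to optional -> shifts the Account verdicts, not this decode
  renamed field balance to height in record Account (alias balance declared on the renamed field) -> triggers nothing under the printed rules; the Account answer is the same either way

decoded: {"role": "AMBER", "retries": null, "version": -2, "weight": 3.75, "balance": 0.0, "id": -7, "factor": 0.25}


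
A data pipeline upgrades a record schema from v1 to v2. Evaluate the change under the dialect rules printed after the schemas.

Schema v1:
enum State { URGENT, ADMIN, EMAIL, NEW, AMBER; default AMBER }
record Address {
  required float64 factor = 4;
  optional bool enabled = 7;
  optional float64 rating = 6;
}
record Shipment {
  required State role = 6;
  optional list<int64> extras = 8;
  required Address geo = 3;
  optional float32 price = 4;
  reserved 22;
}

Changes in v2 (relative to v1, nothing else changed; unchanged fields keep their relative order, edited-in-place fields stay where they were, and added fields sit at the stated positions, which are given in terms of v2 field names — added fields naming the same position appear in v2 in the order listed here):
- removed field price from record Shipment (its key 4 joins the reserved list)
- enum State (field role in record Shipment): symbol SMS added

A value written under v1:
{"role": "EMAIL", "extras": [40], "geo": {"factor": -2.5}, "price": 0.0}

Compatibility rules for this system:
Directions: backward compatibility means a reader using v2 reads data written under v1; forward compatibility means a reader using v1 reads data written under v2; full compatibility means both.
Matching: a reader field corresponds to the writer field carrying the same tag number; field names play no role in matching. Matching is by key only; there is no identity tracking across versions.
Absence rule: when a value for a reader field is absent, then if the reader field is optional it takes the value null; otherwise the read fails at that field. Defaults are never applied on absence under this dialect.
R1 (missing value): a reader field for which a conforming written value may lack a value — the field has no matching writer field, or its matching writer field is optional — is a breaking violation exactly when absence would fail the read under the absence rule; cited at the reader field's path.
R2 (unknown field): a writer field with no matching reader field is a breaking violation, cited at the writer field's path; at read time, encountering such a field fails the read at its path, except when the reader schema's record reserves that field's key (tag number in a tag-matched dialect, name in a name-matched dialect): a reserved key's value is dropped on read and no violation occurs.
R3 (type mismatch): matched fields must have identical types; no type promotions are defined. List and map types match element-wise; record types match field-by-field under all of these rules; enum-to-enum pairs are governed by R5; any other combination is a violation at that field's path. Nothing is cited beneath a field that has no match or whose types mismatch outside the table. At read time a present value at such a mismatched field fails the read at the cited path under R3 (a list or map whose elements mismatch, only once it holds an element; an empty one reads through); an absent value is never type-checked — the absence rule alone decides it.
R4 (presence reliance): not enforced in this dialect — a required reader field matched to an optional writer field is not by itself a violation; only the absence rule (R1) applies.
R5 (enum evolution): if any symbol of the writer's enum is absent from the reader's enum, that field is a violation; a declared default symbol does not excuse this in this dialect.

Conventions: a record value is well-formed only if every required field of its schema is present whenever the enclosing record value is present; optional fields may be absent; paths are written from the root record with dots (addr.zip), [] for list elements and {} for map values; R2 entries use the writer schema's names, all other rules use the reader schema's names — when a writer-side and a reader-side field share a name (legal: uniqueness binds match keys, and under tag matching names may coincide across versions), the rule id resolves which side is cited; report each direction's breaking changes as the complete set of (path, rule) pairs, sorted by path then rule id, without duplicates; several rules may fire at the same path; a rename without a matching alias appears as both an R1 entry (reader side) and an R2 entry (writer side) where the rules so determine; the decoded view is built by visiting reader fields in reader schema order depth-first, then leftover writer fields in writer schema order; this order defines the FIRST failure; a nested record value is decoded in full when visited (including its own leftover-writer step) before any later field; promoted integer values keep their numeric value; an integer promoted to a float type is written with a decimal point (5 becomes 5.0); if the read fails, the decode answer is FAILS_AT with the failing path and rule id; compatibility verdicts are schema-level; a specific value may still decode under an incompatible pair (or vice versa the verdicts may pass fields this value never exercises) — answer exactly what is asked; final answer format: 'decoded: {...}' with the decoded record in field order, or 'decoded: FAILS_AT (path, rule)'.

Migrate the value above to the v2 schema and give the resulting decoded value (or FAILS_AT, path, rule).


in Shipment below, arrows point writer -> reader
decode (reader v2):
  role := "EMAIL"
  extras := [40]
  geo.factor := -2.5
  geo.enabled := null (not supplied -> null)
  geo.rating := null (not supplied -> null)
  writer price: reserved -> dropped
  => decoded: {"role": "EMAIL", "extras": [40], "geo": {"factor": -2.5, "enabled": null, "rating": null}}
ruling out the remaining Shipment differences:
  enum State (field role in record Shipment): symbol SMS added -> shifts the Shipment verdicts, not this decode

decoded: {"role": "EMAIL", "extras": [40], "geo": {"factor": -2.5, "enabled": null, "rating": null}}


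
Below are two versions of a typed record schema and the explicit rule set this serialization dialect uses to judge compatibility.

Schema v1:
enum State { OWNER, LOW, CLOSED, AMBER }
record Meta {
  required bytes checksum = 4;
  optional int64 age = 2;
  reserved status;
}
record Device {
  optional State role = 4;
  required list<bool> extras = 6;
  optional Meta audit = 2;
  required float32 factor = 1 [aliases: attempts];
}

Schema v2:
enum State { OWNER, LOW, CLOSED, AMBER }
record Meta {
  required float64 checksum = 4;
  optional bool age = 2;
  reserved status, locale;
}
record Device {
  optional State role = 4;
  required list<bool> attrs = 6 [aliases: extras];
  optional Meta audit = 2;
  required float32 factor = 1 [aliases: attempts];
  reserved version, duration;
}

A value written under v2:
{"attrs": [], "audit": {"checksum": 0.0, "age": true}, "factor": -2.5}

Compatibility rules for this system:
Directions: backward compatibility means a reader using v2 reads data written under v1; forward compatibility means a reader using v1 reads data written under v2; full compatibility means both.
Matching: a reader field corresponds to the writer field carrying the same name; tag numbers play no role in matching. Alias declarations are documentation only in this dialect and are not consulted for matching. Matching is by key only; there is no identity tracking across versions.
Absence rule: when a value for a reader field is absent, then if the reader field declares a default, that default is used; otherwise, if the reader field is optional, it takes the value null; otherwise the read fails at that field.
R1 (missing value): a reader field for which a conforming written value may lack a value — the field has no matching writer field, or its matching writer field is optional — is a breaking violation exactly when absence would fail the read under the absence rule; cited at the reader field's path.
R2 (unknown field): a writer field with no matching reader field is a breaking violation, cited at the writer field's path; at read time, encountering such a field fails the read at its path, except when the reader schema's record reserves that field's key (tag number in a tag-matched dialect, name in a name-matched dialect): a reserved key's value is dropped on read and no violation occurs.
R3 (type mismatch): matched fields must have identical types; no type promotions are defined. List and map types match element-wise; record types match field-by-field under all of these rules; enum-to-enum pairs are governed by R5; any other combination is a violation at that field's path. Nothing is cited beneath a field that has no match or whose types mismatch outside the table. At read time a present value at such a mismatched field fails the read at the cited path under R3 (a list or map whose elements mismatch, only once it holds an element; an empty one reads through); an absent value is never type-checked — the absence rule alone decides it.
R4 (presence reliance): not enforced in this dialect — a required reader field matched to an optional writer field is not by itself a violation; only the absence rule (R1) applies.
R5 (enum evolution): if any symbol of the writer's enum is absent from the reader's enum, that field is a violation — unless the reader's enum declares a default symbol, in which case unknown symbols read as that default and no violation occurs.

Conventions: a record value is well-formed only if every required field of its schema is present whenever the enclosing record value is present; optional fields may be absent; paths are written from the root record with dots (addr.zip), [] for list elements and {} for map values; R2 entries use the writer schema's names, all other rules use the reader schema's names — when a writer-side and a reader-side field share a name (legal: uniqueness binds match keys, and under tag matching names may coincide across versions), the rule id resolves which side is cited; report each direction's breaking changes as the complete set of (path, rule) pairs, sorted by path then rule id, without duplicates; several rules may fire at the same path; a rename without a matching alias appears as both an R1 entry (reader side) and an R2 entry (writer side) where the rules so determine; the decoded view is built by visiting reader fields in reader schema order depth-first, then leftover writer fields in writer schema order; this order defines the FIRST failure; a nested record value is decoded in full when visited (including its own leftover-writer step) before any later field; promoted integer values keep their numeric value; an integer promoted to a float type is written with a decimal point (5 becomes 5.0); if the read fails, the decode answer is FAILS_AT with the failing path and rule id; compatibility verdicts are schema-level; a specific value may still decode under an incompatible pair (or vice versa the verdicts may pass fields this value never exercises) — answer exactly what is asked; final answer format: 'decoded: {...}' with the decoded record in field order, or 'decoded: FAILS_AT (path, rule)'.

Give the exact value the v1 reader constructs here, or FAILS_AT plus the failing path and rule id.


decoded: FAILS_AT (extras, R1)

in Device below, arrows point writer -> reader
migrating the Device value to v1:
  role := null (not supplied -> null)
  read fails at extras under R1 (no fill)
  => FAILS_AT (extras, R1)
the rest of the Device diff is inert for this question:
  field age in record Meta: type int64 changed to bool -> schema-level compatibility only; this Device value's decode is unchanged
  field checksum in record Meta: type bytes changed to float64 -> schema-level compatibility only; this Device value's decode is unchanged


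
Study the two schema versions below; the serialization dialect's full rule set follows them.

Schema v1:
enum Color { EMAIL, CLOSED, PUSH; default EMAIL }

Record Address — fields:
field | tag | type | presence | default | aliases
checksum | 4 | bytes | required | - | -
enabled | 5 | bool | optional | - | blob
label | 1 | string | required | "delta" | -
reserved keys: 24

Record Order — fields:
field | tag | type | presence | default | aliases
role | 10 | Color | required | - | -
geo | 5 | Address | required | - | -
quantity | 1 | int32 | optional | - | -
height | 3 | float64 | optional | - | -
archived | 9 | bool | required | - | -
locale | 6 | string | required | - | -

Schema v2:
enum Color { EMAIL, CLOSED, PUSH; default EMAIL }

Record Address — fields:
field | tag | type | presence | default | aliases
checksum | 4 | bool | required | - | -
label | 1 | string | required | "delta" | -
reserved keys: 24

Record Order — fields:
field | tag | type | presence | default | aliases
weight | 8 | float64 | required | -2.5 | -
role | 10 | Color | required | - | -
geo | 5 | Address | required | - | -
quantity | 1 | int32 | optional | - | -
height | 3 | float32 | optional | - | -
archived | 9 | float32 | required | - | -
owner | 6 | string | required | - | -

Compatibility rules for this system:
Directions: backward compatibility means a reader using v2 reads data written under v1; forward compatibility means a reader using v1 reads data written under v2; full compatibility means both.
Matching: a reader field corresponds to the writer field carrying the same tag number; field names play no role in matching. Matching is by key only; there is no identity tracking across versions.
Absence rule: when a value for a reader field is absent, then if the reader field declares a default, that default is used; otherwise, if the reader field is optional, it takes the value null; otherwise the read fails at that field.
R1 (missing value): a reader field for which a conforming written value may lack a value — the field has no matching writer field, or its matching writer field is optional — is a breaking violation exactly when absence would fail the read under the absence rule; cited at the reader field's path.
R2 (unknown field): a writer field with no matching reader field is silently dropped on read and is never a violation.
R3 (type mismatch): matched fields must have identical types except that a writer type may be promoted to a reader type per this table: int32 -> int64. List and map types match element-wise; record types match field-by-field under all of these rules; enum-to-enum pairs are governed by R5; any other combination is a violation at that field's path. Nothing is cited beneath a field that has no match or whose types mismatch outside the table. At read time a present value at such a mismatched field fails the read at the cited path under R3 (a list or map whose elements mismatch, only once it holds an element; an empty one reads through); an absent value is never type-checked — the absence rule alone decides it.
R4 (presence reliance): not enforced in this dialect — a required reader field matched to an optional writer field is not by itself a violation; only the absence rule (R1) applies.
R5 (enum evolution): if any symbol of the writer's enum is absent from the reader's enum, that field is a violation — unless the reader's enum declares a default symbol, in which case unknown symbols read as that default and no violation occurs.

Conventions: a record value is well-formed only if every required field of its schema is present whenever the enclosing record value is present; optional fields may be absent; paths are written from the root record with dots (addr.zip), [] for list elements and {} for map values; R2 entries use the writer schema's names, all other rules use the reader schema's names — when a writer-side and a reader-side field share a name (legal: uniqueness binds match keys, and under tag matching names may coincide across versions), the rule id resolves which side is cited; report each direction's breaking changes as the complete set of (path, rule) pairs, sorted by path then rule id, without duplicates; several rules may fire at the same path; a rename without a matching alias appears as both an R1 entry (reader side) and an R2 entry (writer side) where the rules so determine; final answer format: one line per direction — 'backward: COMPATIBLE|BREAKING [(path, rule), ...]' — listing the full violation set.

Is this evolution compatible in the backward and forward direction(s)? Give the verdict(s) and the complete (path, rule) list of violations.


in Order below, arrows point writer -> reader
backward for Order (reader v2, writer v1):
  weight has no writer counterpart
  role <- role (Color -> Color, writer required)
  geo <- geo (Address -> Address, writer required)
  quantity <- quantity (int32 -> int32, writer optional)
  height <- height (float64 -> float32, writer optional)
  archived <- archived (bool -> float32, writer required)
  owner <- locale (string -> string, writer required)
  geo.checksum <- geo.checksum (bytes -> bool, writer required)
  geo.label <- geo.label (string -> string, writer required)
  leftover writer field: geo.enabled
  violation R3 at archived
  violation R3 at geo.checksum
  violation R3 at height
  => 3 violation(s): backward is BREAKING for Order
forward for Order (reader v1, writer v2):
  role <- role (Color -> Color, writer required)
  geo <- geo (Address -> Address, writer required)
  quantity <- quantity (int32 -> int32, writer optional)
  height <- height (float32 -> float64, writer optional)
  archived <- archived (float32 -> bool, writer required)
  locale <- owner (string -> string, writer required)
  leftover writer field: weight
  geo.checksum <- geo.checksum (bool -> bytes, writer required)
  geo.enabled has no writer counterpart
  geo.label <- geo.label (string -> string, writer required)
  violation R3 at archived
  violation R3 at geo.checksum
  violation R3 at height
  => 3 violation(s): forward is BREAKING for Order

backward: BREAKING [(archived, R3), (geo.checksum, R3), (height, R3)]; forward: BREAKING [(archived, R3), (geo.checksum, R3), (height, R3)]


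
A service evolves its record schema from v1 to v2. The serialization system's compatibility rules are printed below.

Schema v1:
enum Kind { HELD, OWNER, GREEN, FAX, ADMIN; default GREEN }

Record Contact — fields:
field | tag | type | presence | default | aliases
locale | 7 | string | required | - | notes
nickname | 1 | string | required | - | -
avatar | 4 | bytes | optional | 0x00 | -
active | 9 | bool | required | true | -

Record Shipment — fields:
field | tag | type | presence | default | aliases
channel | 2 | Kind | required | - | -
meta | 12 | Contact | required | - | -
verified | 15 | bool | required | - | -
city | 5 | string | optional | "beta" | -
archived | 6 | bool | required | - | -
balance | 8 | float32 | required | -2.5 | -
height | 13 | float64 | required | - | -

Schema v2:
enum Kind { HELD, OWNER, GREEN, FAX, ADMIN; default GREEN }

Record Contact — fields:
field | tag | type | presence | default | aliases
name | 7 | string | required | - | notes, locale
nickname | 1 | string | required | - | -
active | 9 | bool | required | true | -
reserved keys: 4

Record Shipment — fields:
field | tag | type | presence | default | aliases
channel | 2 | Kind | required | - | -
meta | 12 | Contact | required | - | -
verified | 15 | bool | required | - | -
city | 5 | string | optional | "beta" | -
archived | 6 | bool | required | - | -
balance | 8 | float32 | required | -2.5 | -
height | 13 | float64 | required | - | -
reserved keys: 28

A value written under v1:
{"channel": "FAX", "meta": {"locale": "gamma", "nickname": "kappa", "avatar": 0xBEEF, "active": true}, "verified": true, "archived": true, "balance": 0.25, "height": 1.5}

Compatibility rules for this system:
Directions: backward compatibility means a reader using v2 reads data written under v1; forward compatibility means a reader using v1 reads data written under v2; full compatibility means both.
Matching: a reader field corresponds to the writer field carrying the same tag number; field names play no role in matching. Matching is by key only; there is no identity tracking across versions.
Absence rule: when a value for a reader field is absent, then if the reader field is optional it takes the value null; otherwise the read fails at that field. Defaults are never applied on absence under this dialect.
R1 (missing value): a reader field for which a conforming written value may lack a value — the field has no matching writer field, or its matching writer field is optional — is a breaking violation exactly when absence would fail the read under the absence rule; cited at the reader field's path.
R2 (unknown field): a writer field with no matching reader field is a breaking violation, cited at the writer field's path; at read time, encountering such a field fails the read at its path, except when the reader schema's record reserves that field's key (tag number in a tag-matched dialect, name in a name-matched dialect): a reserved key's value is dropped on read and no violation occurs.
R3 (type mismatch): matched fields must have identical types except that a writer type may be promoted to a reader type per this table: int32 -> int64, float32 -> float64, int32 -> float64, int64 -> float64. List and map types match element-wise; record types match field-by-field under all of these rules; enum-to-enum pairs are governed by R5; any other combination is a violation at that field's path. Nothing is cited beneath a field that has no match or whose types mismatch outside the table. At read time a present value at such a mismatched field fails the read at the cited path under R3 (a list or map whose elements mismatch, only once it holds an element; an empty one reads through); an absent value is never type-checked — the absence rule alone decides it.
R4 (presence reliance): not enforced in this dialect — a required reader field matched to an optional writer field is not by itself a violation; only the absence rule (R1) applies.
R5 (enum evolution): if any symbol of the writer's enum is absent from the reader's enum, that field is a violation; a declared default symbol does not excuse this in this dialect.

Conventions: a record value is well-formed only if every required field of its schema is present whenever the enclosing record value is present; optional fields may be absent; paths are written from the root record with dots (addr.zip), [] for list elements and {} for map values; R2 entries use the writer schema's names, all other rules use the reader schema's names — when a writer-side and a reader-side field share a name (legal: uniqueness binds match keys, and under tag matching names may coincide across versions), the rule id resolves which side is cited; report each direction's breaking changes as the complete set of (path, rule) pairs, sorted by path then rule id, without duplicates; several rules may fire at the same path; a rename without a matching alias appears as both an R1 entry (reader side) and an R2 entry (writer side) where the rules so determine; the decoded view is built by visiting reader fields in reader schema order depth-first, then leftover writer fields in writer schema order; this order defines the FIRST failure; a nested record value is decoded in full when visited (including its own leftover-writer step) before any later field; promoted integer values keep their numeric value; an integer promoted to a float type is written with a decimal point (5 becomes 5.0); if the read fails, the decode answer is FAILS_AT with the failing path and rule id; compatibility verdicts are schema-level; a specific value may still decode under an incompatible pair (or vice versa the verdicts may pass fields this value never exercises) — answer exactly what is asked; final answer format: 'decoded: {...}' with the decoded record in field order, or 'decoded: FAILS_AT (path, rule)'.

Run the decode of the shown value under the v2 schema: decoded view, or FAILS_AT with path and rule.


each type pair in Shipment: writer, then reader
decode (reader v2):
  channel := "FAX"
  meta.name := "gamma" (from writer locale)
  meta.nickname := "kappa"
  meta.active := true
  writer meta.avatar: reserved -> dropped
  verified := true
  city := null (not supplied -> null)
  archived := true
  balance := 0.25
  height := 1.5
  => decoded: {"channel": "FAX", "meta": {"name": "gamma", "nickname": "kappa", "active": true}, "verified": true, "city": null, "archived": true, "balance": 0.25, "height": 1.5}

decoded: {"channel": "FAX", "meta": {"name": "gamma", "nickname": "kappa", "active": true}, "verified": true, "city": null, "archived": true, "balance": 0.25, "height": 1.5}


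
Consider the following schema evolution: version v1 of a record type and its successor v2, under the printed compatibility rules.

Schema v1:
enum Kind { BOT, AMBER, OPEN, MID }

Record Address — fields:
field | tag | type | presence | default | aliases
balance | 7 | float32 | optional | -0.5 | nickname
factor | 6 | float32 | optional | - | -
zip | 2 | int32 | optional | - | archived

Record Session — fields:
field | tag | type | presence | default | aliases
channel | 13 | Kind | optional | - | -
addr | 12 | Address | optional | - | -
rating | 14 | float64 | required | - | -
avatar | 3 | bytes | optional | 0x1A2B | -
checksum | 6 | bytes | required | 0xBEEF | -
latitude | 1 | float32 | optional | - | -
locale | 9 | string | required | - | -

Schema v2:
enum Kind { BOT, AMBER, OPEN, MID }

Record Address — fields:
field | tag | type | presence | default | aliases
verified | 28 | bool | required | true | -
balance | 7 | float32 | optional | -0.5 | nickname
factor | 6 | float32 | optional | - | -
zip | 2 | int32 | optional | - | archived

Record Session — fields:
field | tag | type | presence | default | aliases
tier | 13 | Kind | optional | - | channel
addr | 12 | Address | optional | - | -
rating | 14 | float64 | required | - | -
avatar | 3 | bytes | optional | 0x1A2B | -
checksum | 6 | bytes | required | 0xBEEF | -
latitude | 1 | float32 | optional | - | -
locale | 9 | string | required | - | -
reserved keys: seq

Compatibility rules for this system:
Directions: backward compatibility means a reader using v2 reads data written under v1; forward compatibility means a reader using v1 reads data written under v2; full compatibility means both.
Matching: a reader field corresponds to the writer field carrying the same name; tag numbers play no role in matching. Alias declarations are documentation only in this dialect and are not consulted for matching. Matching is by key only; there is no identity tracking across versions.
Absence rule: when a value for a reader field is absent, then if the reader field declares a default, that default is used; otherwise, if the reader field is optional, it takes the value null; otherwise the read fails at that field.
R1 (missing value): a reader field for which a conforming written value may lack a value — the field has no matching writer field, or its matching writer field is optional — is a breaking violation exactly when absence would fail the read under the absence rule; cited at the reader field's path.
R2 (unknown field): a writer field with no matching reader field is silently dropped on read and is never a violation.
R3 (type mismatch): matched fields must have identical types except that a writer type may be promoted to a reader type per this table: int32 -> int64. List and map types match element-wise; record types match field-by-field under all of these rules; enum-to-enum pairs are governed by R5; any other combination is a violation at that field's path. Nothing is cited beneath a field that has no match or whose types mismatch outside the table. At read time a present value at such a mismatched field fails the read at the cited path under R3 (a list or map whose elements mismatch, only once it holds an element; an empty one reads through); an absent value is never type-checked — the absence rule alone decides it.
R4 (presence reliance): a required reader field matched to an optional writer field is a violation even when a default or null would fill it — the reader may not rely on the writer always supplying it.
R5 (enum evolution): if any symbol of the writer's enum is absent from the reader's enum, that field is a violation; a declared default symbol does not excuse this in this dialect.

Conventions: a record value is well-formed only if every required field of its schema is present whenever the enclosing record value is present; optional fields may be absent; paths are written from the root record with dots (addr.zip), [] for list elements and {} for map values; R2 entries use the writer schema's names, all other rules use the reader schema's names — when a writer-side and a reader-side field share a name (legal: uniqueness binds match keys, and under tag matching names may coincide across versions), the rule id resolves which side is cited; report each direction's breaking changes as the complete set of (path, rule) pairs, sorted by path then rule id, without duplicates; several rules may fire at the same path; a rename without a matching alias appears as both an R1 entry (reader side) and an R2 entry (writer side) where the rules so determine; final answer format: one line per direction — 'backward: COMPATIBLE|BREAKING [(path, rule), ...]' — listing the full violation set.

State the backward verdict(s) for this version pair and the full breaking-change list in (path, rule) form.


each type pair in Session: writer, then reader
backward pass over Session, reader schema v2, writer schema v1:
  tier: no writer-side match
  addr: paired with writer addr (Address -> Address; writer optional)
  rating: paired with writer rating (float64 -> float64; writer required)
  avatar: paired with writer avatar (bytes -> bytes; writer optional)
  checksum: paired with writer checksum (bytes -> bytes; writer required)
  latitude: paired with writer latitude (float32 -> float32; writer optional)
  locale: paired with writer locale (string -> string; writer required)
  writer channel: unknown to reader
  addr.verified: no writer-side match
  addr.balance: paired with writer addr.balance (float32 -> float32; writer optional)
  addr.factor: paired with writer addr.factor (float32 -> float32; writer optional)
  addr.zip: paired with writer addr.zip (int32 -> int32; writer optional)
  nothing fires on Session: backward is COMPATIBLE
ruling out the remaining Session differences:
  added field verified to record Address: required bool, tag 28, default true (in v2 it sits immediately before balance) -> triggers nothing under Session's printed rules — same verdict
  renamed field channel to tier in record Session (alias channel declared on the renamed field) -> triggers nothing under Session's printed rules — same verdict

backward: COMPATIBLE []
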